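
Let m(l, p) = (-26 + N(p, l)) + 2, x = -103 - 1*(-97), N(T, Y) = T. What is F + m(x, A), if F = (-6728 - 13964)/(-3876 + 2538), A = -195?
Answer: -136165/669 ≈ -203.54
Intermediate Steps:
x = -6 (x = -103 + 97 = -6)
m(l, p) = -24 + p (m(l, p) = (-26 + p) + 2 = -24 + p)
F = 10346/669 (F = -20692/(-1338) = -20692*(-1/1338) = 10346/669 ≈ 15.465)
F + m(x, A) = 10346/669 + (-24 - 195) = 10346/669 - 219 = -136165/669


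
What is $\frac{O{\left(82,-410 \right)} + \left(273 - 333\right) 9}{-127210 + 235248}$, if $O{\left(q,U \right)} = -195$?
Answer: $- \frac{105}{15434} \approx -0.0068032$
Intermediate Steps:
$\frac{O{\left(82,-410 \right)} + \left(273 - 333\right) 9}{-127210 + 235248} = \frac{-195 + \left(273 - 333\right) 9}{-127210 + 235248} = \frac{-195 - 540}{108038} = \left(-195 - 540\right) \frac{1}{108038} = \left(-735\right) \frac{1}{108038} = - \frac{105}{15434}$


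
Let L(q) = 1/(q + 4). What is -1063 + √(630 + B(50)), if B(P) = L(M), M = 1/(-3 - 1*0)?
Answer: -1063 + √76263/11 ≈ -1037.9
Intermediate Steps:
M = -⅓ (M = 1/(-3 + 0) = 1/(-3) = -⅓ ≈ -0.33333)
L(q) = 1/(4 + q)
B(P) = 3/11 (B(P) = 1/(4 - ⅓) = 1/(11/3) = 3/11)
-1063 + √(630 + B(50)) = -1063 + √(630 + 3/11) = -1063 + √(6933/11) = -1063 + √76263/11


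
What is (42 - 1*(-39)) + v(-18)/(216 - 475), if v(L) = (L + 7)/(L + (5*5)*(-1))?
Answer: 902086/11137 ≈ 80.999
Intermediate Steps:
v(L) = (7 + L)/(-25 + L) (v(L) = (7 + L)/(L + 25*(-1)) = (7 + L)/(L - 25) = (7 + L)/(-25 + L))
(42 - 1*(-39)) + v(-18)/(216 - 475) = (42 - 1*(-39)) + ((7 - 18)/(-25 - 18))/(216 - 475) = (42 + 39) + (-11/(-43))/(-259) = 81 - 1/43*(-11)*(-1/259) = 81 + (11/43)*(-1/259) = 81 - 11/11137 = 902086/11137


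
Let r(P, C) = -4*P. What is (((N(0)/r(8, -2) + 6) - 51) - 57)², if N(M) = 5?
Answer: 10686361/1024 ≈ 10436.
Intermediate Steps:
(((N(0)/r(8, -2) + 6) - 51) - 57)² = (((5/((-4*8)) + 6) - 51) - 57)² = (((5/(-32) + 6) - 51) - 57)² = (((5*(-1/32) + 6) - 51) - 57)² = (((-5/32 + 6) - 51) - 57)² = ((187/32 - 51) - 57)² = (-1445/32 - 57)² = (-3269/32)² = 10686361/1024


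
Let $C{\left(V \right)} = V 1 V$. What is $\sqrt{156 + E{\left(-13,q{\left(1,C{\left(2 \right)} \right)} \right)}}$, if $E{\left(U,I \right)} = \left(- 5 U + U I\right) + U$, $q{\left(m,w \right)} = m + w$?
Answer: $\sqrt{143} \approx 11.958$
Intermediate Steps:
$C{\left(V \right)} = V^{2}$ ($C{\left(V \right)} = V V = V^{2}$)
$E{\left(U,I \right)} = - 4 U + I U$ ($E{\left(U,I \right)} = \left(- 5 U + I U\right) + U = - 4 U + I U$)
$\sqrt{156 + E{\left(-13,q{\left(1,C{\left(2 \right)} \right)} \right)}} = \sqrt{156 - 13 \left(-4 + \left(1 + 2^{2}\right)\right)} = \sqrt{156 - 13 \left(-4 + \left(1 + 4\right)\right)} = \sqrt{156 - 13 \left(-4 + 5\right)} = \sqrt{156 - 13} = \sqrt{143}$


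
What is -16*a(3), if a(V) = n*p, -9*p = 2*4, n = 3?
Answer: 128/3 ≈ 42.667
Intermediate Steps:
p = -8/9 (p = -2*4/9 = -⅑*8 = -8/9 ≈ -0.88889)
a(V) = -8/3 (a(V) = 3*(-8/9) = -8/3)
-16*a(3) = -16*(-8/3) = 128/3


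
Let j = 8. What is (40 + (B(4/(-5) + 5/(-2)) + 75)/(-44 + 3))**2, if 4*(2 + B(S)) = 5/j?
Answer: 2513919321/1721344 ≈ 1460.4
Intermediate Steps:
B(S) = -59/32 (B(S) = -2 + (5/8)/4 = -2 + (5*(1/8))/4 = -2 + (1/4)*(5/8) = -2 + 5/32 = -59/32)
(40 + (B(4/(-5) + 5/(-2)) + 75)/(-44 + 3))**2 = (40 + (-59/32 + 75)/(-44 + 3))**2 = (40 + (2341/32)/(-41))**2 = (40 + (2341/32)*(-1/41))**2 = (40 - 2341/1312)**2 = (50139/1312)**2 = 2513919321/1721344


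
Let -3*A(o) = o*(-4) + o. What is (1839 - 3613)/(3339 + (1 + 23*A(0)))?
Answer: -887/1670 ≈ -0.53114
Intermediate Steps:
A(o) = o (A(o) = -(o*(-4) + o)/3 = -(-4*o + o)/3 = -(-1)*o = o)
(1839 - 3613)/(3339 + (1 + 23*A(0))) = (1839 - 3613)/(3339 + (1 + 23*0)) = -1774/(3339 + (1 + 0)) = -1774/(3339 + 1) = -1774/3340 = -1774*1/3340 = -887/1670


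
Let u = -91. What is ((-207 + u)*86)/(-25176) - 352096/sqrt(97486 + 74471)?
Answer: 6407/6294 - 352096*sqrt(93)/3999 ≈ -848.07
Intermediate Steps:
((-207 + u)*86)/(-25176) - 352096/sqrt(97486 + 74471) = ((-207 - 91)*86)/(-25176) - 352096/sqrt(97486 + 74471) = -298*86*(-1/25176) - 352096*sqrt(93)/3999 = -25628*(-1/25176) - 352096*sqrt(93)/3999 = 6407/6294 - 352096*sqrt(93)/3999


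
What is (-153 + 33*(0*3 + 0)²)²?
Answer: 23409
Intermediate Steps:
(-153 + 33*(0*3 + 0)²)² = (-153 + 33*(0 + 0)²)² = (-153 + 33*0²)² = (-153 + 33*0)² = (-153 + 0)² = (-153)² = 23409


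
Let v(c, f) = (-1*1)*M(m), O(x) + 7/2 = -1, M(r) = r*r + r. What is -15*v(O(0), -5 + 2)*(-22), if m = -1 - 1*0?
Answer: 0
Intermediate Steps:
m = -1 (m = -1 + 0 = -1)
M(r) = r + r**2 (M(r) = r**2 + r = r + r**2)
O(x) = -9/2 (O(x) = -7/2 - 1 = -9/2)
v(c, f) = 0 (v(c, f) = (-1*1)*(-(1 - 1)) = -(-1)*0 = -1*0 = 0)
-15*v(O(0), -5 + 2)*(-22) = -15*0*(-22) = 0*(-22) = 0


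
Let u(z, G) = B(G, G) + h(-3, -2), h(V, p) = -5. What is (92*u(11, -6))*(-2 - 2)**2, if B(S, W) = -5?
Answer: -14720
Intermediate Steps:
u(z, G) = -10 (u(z, G) = -5 - 5 = -10)
(92*u(11, -6))*(-2 - 2)**2 = (92*(-10))*(-2 - 2)**2 = -920*(-4)**2 = -920*16 = -14720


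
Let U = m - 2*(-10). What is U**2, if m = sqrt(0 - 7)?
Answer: (20 + I*sqrt(7))**2 ≈ 393.0 + 105.83*I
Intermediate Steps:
m = I*sqrt(7) (m = sqrt(-7) = I*sqrt(7) ≈ 2.6458*I)
U = 20 + I*sqrt(7) (U = I*sqrt(7) - 2*(-10) = I*sqrt(7) + 20 = 20 + I*sqrt(7) ≈ 20.0 + 2.6458*I)
U**2 = (20 + I*sqrt(7))**2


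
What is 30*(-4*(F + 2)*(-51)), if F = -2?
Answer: 0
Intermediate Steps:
30*(-4*(F + 2)*(-51)) = 30*(-4*(-2 + 2)*(-51)) = 30*(-4*0*(-51)) = 30*(0*(-51)) = 30*0 = 0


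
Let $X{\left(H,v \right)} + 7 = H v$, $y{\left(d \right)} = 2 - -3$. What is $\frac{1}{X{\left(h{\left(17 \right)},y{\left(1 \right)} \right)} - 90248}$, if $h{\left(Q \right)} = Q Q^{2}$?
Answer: $- \frac{1}{65690} \approx -1.5223 \cdot 10^{-5}$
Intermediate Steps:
$h{\left(Q \right)} = Q^{3}$
$y{\left(d \right)} = 5$ ($y{\left(d \right)} = 2 + 3 = 5$)
$X{\left(H,v \right)} = -7 + H v$
$\frac{1}{X{\left(h{\left(17 \right)},y{\left(1 \right)} \right)} - 90248} = \frac{1}{\left(-7 + 17^{3} \cdot 5\right) - 90248} = \frac{1}{\left(-7 + 4913 \cdot 5\right) - 90248} = \frac{1}{\left(-7 + 24565\right) - 90248} = \frac{1}{24558 - 90248} = \frac{1}{-65690} = - \frac{1}{65690}$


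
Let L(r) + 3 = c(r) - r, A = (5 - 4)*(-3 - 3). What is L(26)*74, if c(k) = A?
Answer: -2590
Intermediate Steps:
A = -6 (A = 1*(-6) = -6)
c(k) = -6
L(r) = -9 - r (L(r) = -3 + (-6 - r) = -9 - r)
L(26)*74 = (-9 - 1*26)*74 = (-9 - 26)*74 = -35*74 = -2590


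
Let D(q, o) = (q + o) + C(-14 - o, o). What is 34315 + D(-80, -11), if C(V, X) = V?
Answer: 34221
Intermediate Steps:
D(q, o) = -14 + q (D(q, o) = (q + o) + (-14 - o) = (o + q) + (-14 - o) = -14 + q)
34315 + D(-80, -11) = 34315 + (-14 - 80) = 34315 - 94 = 34221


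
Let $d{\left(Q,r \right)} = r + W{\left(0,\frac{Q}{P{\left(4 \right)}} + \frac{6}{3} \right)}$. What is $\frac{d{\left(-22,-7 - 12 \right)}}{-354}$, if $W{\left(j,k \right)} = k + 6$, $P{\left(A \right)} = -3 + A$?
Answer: $\frac{11}{118} \approx 0.09322$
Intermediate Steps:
$W{\left(j,k \right)} = 6 + k$
$d{\left(Q,r \right)} = 8 + Q + r$ ($d{\left(Q,r \right)} = r + \left(6 + \left(\frac{Q}{-3 + 4} + \frac{6}{3}\right)\right) = r + \left(6 + \left(\frac{Q}{1} + 6 \cdot \frac{1}{3}\right)\right) = r + \left(6 + \left(Q 1 + 2\right)\right) = r + \left(6 + \left(Q + 2\right)\right) = r + \left(6 + \left(2 + Q\right)\right) = r + \left(8 + Q\right) = 8 + Q + r$)
$\frac{d{\left(-22,-7 - 12 \right)}}{-354} = \frac{8 - 22 - 19}{-354} = \left(8 - 22 - 19\right) \left(- \frac{1}{354}\right) = \left(-33\right) \left(- \frac{1}{354}\right) = \frac{11}{118}$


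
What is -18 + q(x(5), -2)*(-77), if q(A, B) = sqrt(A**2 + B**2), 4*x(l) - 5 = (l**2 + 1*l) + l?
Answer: -18 - 154*sqrt(26) ≈ -803.25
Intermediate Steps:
x(l) = 5/4 + l/2 + l**2/4 (x(l) = 5/4 + ((l**2 + 1*l) + l)/4 = 5/4 + ((l**2 + l) + l)/4 = 5/4 + ((l + l**2) + l)/4 = 5/4 + (l**2 + 2*l)/4 = 5/4 + (l/2 + l**2/4) = 5/4 + l/2 + l**2/4)
-18 + q(x(5), -2)*(-77) = -18 + sqrt((5/4 + (1/2)*5 + (1/4)*5**2)**2 + (-2)**2)*(-77) = -18 + sqrt((5/4 + 5/2 + (1/4)*25)**2 + 4)*(-77) = -18 + sqrt((5/4 + 5/2 + 25/4)**2 + 4)*(-77) = -18 + sqrt(10**2 + 4)*(-77) = -18 + sqrt(100 + 4)*(-77) = -18 + sqrt(104)*(-77) = -18 + (2*sqrt(26))*(-77) = -18 - 154*sqrt(26)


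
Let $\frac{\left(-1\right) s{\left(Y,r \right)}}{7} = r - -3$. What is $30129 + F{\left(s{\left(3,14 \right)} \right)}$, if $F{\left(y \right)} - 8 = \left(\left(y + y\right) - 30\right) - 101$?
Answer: $29768$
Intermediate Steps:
$s{\left(Y,r \right)} = -21 - 7 r$ ($s{\left(Y,r \right)} = - 7 \left(r - -3\right) = - 7 \left(r + 3\right) = - 7 \left(3 + r\right) = -21 - 7 r$)
$F{\left(y \right)} = -123 + 2 y$ ($F{\left(y \right)} = 8 + \left(\left(\left(y + y\right) - 30\right) - 101\right) = 8 + \left(\left(2 y - 30\right) - 101\right) = 8 + \left(\left(-30 + 2 y\right) - 101\right) = 8 + \left(-131 + 2 y\right) = -123 + 2 y$)
$30129 + F{\left(s{\left(3,14 \right)} \right)} = 30129 + \left(-123 + 2 \left(-21 - 98\right)\right) = 30129 + \left(-123 + 2 \left(-119\right)\right) = 30129 - 361 = 29768$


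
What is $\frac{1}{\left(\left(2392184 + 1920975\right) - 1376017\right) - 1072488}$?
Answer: $\frac{1}{1864654} \approx 5.3629 \cdot 10^{-7}$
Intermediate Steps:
$\frac{1}{\left(\left(2392184 + 1920975\right) - 1376017\right) - 1072488} = \frac{1}{\left(4313159 - 1376017\right) - 1072488} = \frac{1}{2937142 - 1072488} = \frac{1}{1864654}$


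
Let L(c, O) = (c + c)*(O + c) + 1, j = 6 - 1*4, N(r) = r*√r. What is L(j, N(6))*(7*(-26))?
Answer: -1638 - 4368*√6 ≈ -12337.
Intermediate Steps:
N(r) = r^(3/2)
j = 2 (j = 6 - 4 = 2)
L(c, O) = 1 + 2*c*(O + c) (L(c, O) = (2*c)*(O + c) + 1 = 2*c*(O + c) + 1 = 1 + 2*c*(O + c))
L(j, N(6))*(7*(-26)) = (1 + 2*2² + 2*6^(3/2)*2)*(7*(-26)) = (1 + 2*4 + 2*(6*√6)*2)*(-182) = (1 + 8 + 24*√6)*(-182) = (9 + 24*√6)*(-182) = -1638 - 4368*√6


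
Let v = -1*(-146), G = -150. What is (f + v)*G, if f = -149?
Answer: 450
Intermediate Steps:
v = 146
(f + v)*G = (-149 + 146)*(-150) = -3*(-150) = 450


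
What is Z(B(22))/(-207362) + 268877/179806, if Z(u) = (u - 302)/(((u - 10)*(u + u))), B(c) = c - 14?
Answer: 446025764051/298279454176 ≈ 1.4953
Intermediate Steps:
B(c) = -14 + c
Z(u) = (-302 + u)/(2*u*(-10 + u)) (Z(u) = (-302 + u)/(((-10 + u)*(2*u))) = (-302 + u)/((2*u*(-10 + u))) = (-302 + u)*(1/(2*u*(-10 + u))) = (-302 + u)/(2*u*(-10 + u)))
Z(B(22))/(-207362) + 268877/179806 = ((-302 + (-14 + 22))/(2*(-14 + 22)*(-10 + (-14 + 22))))/(-207362) + 268877/179806 = ((1/2)*(-302 + 8)/(8*(-10 + 8)))*(-1/207362) + 268877*(1/179806) = ((1/2)*(1/8)*(-294)/(-2))*(-1/207362) + 268877/179806 = ((1/2)*(1/8)*(-1/2)*(-294))*(-1/207362) + 268877/179806 = (147/16)*(-1/207362) + 268877/179806 = -147/3317792 + 268877/179806 = 446025764051/298279454176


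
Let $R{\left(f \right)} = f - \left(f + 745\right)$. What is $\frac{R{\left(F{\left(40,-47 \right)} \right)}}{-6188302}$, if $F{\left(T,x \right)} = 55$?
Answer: $\frac{745}{6188302} \approx 0.00012039$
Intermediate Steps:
$R{\left(f \right)} = -745$ ($R{\left(f \right)} = f - \left(745 + f\right) = -745$)
$\frac{R{\left(F{\left(40,-47 \right)} \right)}}{-6188302} = - \frac{745}{-6188302} = \left(-745\right) \left(- \frac{1}{6188302}\right) = \frac{745}{6188302}$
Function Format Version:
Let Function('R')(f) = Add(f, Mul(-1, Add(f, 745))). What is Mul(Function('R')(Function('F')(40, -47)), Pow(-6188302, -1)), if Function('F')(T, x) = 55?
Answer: Rational(745, 6188302) ≈ 0.00012039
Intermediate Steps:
Function('R')(f) = -745 (Function('R')(f) = Add(f, Mul(-1, Add(745, f))) = Add(f, Add(-745, Mul(-1, f))) = -745)
Mul(Function('R')(Function('F')(40, -47)), Pow(-6188302, -1)) = Mul(-745, Pow(-6188302, -1)) = Mul(-745, Rational(-1, 6188302)) = Rational(745, 6188302)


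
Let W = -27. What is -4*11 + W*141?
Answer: -3851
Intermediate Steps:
-4*11 + W*141 = -4*11 - 27*141 = -44 - 3807 = -3851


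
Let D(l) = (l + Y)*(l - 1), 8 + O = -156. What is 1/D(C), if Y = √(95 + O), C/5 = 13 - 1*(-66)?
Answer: 395/61501036 - I*√69/61501036 ≈ 6.4227e-6 - 1.3506e-7*I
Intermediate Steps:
O = -164 (O = -8 - 156 = -164)
C = 395 (C = 5*(13 - 1*(-66)) = 5*(13 + 66) = 5*79 = 395)
Y = I*√69 (Y = √(95 - 164) = √(-69) = I*√69 ≈ 8.3066*I)
D(l) = (-1 + l)*(l + I*√69) (D(l) = (l + I*√69)*(l - 1) = (l + I*√69)*(-1 + l) = (-1 + l)*(l + I*√69))
1/D(C) = 1/(395² - 1*395 - I*√69 + I*395*√69) = 1/(156025 - 395 - I*√69 + 395*I*√69) = 1/(155630 + 394*I*√69)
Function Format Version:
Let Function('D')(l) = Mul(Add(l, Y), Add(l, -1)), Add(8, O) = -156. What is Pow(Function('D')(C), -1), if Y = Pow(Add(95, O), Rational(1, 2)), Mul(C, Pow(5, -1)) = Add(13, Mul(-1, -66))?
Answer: Add(Rational(395, 61501036), Mul(Rational(-1, 61501036), I, Pow(69, Rational(1, 2)))) ≈ Add(6.4227e-6, Mul(-1.3506e-7, I))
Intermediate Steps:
O = -164 (O = Add(-8, -156) = -164)
C = 395 (C = Mul(5, Add(13, Mul(-1, -66))) = Mul(5, Add(13, 66)) = Mul(5, 79) = 395)
Y = Mul(I, Pow(69, Rational(1, 2))) (Y = Pow(Add(95, -164), Rational(1, 2)) = Pow(-69, Rational(1, 2)) = Mul(I, Pow(69, Rational(1, 2))) ≈ Mul(8.3066, I))
Function('D')(l) = Mul(Add(-1, l), Add(l, Mul(I, Pow(69, Rational(1, 2))))) (Function('D')(l) = Mul(Add(l, Mul(I, Pow(69, Rational(1, 2)))), Add(l, -1)) = Mul(Add(l, Mul(I, Pow(69, Rational(1, 2)))), Add(-1, l)) = Mul(Add(-1, l), Add(l, Mul(I, Pow(69, Rational(1, 2))))))
Pow(Function('D')(C), -1) = Pow(Add(Pow(395, 2), Mul(-1, 395), Mul(-1, I, Pow(69, Rational(1, 2))), Mul(I, 395, Pow(69, Rational(1, 2)))), -1) = Pow(Add(156025, -395, Mul(-1, I, Pow(69, Rational(1, 2))), Mul(395, I, Pow(69, Rational(1, 2)))), -1) = Pow(Add(155630, Mul(394, I, Pow(69, Rational(1, 2)))), -1)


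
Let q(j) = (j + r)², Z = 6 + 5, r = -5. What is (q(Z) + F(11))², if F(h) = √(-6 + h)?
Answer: (36 + √5)² ≈ 1462.0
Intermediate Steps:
Z = 11
q(j) = (-5 + j)² (q(j) = (j - 5)² = (-5 + j)²)
(q(Z) + F(11))² = ((-5 + 11)² + √(-6 + 11))² = (6² + √5)² = (36 + √5)²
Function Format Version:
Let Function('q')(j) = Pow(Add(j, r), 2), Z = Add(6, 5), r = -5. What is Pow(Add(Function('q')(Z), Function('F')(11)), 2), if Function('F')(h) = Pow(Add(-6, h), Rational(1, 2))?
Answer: Pow(Add(36, Pow(5, Rational(1, 2))), 2) ≈ 1462.0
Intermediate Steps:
Z = 11
Function('q')(j) = Pow(Add(-5, j), 2) (Function('q')(j) = Pow(Add(j, -5), 2) = Pow(Add(-5, j), 2))
Pow(Add(Function('q')(Z), Function('F')(11)), 2) = Pow(Add(Pow(Add(-5, 11), 2), Pow(Add(-6, 11), Rational(1, 2))), 2) = Pow(Add(Pow(6, 2), Pow(5, Rational(1, 2))), 2) = Pow(Add(36, Pow(5, Rational(1, 2))), 2)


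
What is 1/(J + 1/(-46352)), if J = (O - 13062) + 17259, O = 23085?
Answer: 46352/1264575263 ≈ 3.6654e-5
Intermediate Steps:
J = 27282 (J = (23085 - 13062) + 17259 = 10023 + 17259 = 27282)
1/(J + 1/(-46352)) = 1/(27282 + 1/(-46352)) = 1/(27282 - 1/46352) = 1/(1264575263/46352) = 46352/1264575263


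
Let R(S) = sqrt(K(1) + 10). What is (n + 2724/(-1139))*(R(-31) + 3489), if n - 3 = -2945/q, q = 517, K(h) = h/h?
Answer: -10453302186/588863 - 2996074*sqrt(11)/588863 ≈ -17769.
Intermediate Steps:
K(h) = 1
R(S) = sqrt(11) (R(S) = sqrt(1 + 10) = sqrt(11))
n = -1394/517 (n = 3 - 2945/517 = -1394/517 ≈ -2.6963)
(n + 2724/(-1139))*(R(-31) + 3489) = (-1394/517 + 2724/(-1139))*(sqrt(11) + 3489) = (-1394/517 + 2724*(-1/1139))*(3489 + sqrt(11)) = (-1394/517 - 2724/1139)*(3489 + sqrt(11)) = -2996074*(3489 + sqrt(11))/588863 = -10453302186/588863 - 2996074*sqrt(11)/588863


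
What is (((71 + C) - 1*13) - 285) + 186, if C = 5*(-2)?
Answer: -51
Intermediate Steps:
C = -10
(((71 + C) - 1*13) - 285) + 186 = (((71 - 10) - 1*13) - 285) + 186 = ((61 - 13) - 285) + 186 = (48 - 285) + 186 = -237 + 186 = -51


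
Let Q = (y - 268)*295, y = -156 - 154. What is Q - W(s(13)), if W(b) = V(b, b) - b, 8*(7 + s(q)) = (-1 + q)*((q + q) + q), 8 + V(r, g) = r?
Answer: -170502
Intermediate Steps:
V(r, g) = -8 + r
y = -310
s(q) = -7 + 3*q*(-1 + q)/8 (s(q) = -7 + ((-1 + q)*((q + q) + q))/8 = -7 + ((-1 + q)*(2*q + q))/8 = -7 + ((-1 + q)*(3*q))/8 = -7 + (3*q*(-1 + q))/8 = -7 + 3*q*(-1 + q)/8)
Q = -170510 (Q = (-310 - 268)*295 = -578*295 = -170510)
W(b) = -8 (W(b) = (-8 + b) - b = -8)
Q - W(s(13)) = -170510 - 1*(-8) = -170510 + 8 = -170502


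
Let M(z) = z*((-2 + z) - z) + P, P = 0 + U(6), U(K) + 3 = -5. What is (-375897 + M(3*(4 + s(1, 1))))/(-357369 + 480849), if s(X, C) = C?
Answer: -10741/3528 ≈ -3.0445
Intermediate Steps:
U(K) = -8 (U(K) = -3 - 5 = -8)
P = -8 (P = 0 - 8 = -8)
M(z) = -8 - 2*z (M(z) = z*((-2 + z) - z) - 8 = z*(-2) - 8 = -2*z - 8 = -8 - 2*z)
(-375897 + M(3*(4 + s(1, 1))))/(-357369 + 480849) = (-375897 + (-8 - 6*(4 + 1)))/(-357369 + 480849) = (-375897 + (-8 - 6*5))/123480 = (-375897 + (-8 - 2*15))*(1/123480) = (-375897 + (-8 - 30))*(1/123480) = (-375897 - 38)*(1/123480) = -375935*1/123480 = -10741/3528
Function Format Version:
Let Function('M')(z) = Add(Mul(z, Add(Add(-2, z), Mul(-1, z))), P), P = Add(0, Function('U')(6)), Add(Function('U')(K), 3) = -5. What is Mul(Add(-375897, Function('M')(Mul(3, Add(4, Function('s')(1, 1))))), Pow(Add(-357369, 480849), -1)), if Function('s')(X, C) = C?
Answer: Rational(-10741, 3528) ≈ -3.0445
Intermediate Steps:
Function('U')(K) = -8 (Function('U')(K) = Add(-3, -5) = -8)
P = -8 (P = Add(0, -8) = -8)
Function('M')(z) = Add(-8, Mul(-2, z)) (Function('M')(z) = Add(Mul(z, Add(Add(-2, z), Mul(-1, z))), -8) = Add(Mul(z, -2), -8) = Add(Mul(-2, z), -8) = Add(-8, Mul(-2, z)))
Mul(Add(-375897, Function('M')(Mul(3, Add(4, Function('s')(1, 1))))), Pow(Add(-357369, 480849), -1)) = Mul(Add(-375897, Add(-8, Mul(-2, Mul(3, Add(4, 1))))), Pow(Add(-357369, 480849), -1)) = Mul(Add(-375897, Add(-8, Mul(-2, Mul(3, 5)))), Pow(123480, -1)) = Mul(Add(-375897, Add(-8, Mul(-2, 15))), Rational(1, 123480)) = Mul(Add(-375897, Add(-8, -30)), Rational(1, 123480)) = Mul(Add(-375897, -38), Rational(1, 123480)) = Mul(-375935, Rational(1, 123480)) = Rational(-10741, 3528)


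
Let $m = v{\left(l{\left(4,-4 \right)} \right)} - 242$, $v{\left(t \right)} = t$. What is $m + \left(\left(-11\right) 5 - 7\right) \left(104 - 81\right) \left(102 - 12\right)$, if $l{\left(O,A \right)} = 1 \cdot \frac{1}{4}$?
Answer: $- \frac{514327}{4} \approx -1.2858 \cdot 10^{5}$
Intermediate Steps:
$l{\left(O,A \right)} = \frac{1}{4}$ ($l{\left(O,A \right)} = 1 \cdot \frac{1}{4} = \frac{1}{4}$)
$m = - \frac{967}{4}$ ($m = \frac{1}{4} - 242 = - \frac{967}{4} \approx -241.75$)
$m + \left(\left(-11\right) 5 - 7\right) \left(104 - 81\right) \left(102 - 12\right) = - \frac{967}{4} + \left(\left(-11\right) 5 - 7\right) \left(104 - 81\right) \left(102 - 12\right) = - \frac{967}{4} + \left(-55 - 7\right) 23 \cdot 90 = - \frac{967}{4} - 128340 = - \frac{514327}{4}$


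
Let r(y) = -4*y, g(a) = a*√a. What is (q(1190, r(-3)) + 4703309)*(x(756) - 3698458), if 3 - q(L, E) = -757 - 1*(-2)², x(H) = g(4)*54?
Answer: -17395784259898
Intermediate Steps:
g(a) = a^(3/2)
x(H) = 432 (x(H) = 4^(3/2)*54 = 8*54 = 432)
q(L, E) = 764 (q(L, E) = 3 - (-757 - 1*(-2)²) = 3 - (-757 - 1*4) = 3 - (-757 - 4) = 3 - 1*(-761) = 3 + 761 = 764)
(q(1190, r(-3)) + 4703309)*(x(756) - 3698458) = (764 + 4703309)*(432 - 3698458) = 4704073*(-3698026) = -17395784259898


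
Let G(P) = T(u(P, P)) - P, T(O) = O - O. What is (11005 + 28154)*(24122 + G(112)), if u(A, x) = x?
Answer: 940207590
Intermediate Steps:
T(O) = 0
G(P) = -P (G(P) = 0 - P = -P)
(11005 + 28154)*(24122 + G(112)) = (11005 + 28154)*(24122 - 1*112) = 39159*(24122 - 112) = 39159*24010 = 940207590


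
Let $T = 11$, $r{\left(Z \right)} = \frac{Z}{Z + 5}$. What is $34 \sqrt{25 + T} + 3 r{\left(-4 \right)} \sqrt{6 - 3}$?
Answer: $204 - 12 \sqrt{3} \approx 183.22$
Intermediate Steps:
$r{\left(Z \right)} = \frac{Z}{5 + Z}$
$34 \sqrt{25 + T} + 3 r{\left(-4 \right)} \sqrt{6 - 3} = 34 \sqrt{25 + 11} + 3 \left(- \frac{4}{5 - 4}\right) \sqrt{6 - 3} = 34 \sqrt{36} + 3 \left(- \frac{4}{1}\right) \sqrt{3} = 34 \cdot 6 + 3 \left(\left(-4\right) 1\right) \sqrt{3} = 204 + 3 \left(-4\right) \sqrt{3} = 204 - 12 \sqrt{3}$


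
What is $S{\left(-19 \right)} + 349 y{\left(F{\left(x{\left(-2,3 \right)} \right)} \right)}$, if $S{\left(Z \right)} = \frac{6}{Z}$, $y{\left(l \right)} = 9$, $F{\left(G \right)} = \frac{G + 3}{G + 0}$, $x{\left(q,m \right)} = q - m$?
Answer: $\frac{59673}{19} \approx 3140.7$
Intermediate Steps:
$F{\left(G \right)} = \frac{3 + G}{G}$
$S{\left(-19 \right)} + 349 y{\left(F{\left(x{\left(-2,3 \right)} \right)} \right)} = \frac{6}{-19} + 349 \cdot 9 = 6 \left(- \frac{1}{19}\right) + 3141 = - \frac{6}{19} + 3141 = \frac{59673}{19}$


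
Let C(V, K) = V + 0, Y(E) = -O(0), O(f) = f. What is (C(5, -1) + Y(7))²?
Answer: 25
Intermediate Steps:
Y(E) = 0 (Y(E) = -1*0 = 0)
C(V, K) = V
(C(5, -1) + Y(7))² = (5 + 0)² = 5² = 25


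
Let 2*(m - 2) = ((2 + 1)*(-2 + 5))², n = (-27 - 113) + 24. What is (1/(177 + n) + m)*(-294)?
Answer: -762489/61 ≈ -12500.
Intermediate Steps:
n = -116 (n = -140 + 24 = -116)
m = 85/2 (m = 2 + ((2 + 1)*(-2 + 5))²/2 = 2 + (3*3)²/2 = 2 + (½)*9² = 2 + (½)*81 = 2 + 81/2 = 85/2 ≈ 42.500)
(1/(177 + n) + m)*(-294) = (1/(177 - 116) + 85/2)*(-294) = (1/61 + 85/2)*(-294) = (5187/122)*(-294) = -762489/61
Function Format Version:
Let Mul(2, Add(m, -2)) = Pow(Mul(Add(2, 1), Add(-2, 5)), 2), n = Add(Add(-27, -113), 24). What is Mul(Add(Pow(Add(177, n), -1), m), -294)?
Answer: Rational(-762489, 61) ≈ -12500.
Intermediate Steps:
n = -116 (n = Add(-140, 24) = -116)
m = Rational(85, 2) (m = Add(2, Mul(Rational(1, 2), Pow(Mul(Add(2, 1), Add(-2, 5)), 2))) = Add(2, Mul(Rational(1, 2), Pow(Mul(3, 3), 2))) = Add(2, Mul(Rational(1, 2), Pow(9, 2))) = Add(2, Mul(Rational(1, 2), 81)) = Add(2, Rational(81, 2)) = Rational(85, 2) ≈ 42.500)
Mul(Add(Pow(Add(177, n), -1), m), -294) = Mul(Add(Pow(Add(177, -116), -1), Rational(85, 2)), -294) = Mul(Add(Pow(61, -1), Rational(85, 2)), -294) = Mul(Add(Rational(1, 61), Rational(85, 2)), -294) = Mul(Rational(5187, 122), -294) = Rational(-762489, 61)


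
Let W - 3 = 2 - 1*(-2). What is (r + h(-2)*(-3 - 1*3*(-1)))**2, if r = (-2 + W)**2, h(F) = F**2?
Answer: 625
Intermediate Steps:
W = 7 (W = 3 + (2 - 1*(-2)) = 3 + (2 + 2) = 3 + 4 = 7)
r = 25 (r = (-2 + 7)**2 = 5**2 = 25)
(r + h(-2)*(-3 - 1*3*(-1)))**2 = (25 + (-2)**2*(-3 - 1*3*(-1)))**2 = (25 + 4*(-3 - 3*(-1)))**2 = (25 + 4*(-3 + 3))**2 = (25 + 4*0)**2 = (25 + 0)**2 = 25**2 = 625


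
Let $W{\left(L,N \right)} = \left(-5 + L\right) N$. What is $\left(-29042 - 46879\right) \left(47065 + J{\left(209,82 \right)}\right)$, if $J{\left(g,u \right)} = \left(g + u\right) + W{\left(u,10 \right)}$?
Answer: $-3653774046$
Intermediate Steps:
$W{\left(L,N \right)} = N \left(-5 + L\right)$
$J{\left(g,u \right)} = -50 + g + 11 u$ ($J{\left(g,u \right)} = \left(g + u\right) + 10 \left(-5 + u\right) = \left(g + u\right) + \left(-50 + 10 u\right) = -50 + g + 11 u$)
$\left(-29042 - 46879\right) \left(47065 + J{\left(209,82 \right)}\right) = \left(-29042 - 46879\right) \left(47065 + \left(-50 + 209 + 11 \cdot 82\right)\right) = - 75921 \left(47065 + \left(-50 + 209 + 902\right)\right) = - 75921 \left(47065 + 1061\right) = \left(-75921\right) 48126 = -3653774046$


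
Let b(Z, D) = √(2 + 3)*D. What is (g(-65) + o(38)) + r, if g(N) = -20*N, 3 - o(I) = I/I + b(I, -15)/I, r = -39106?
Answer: -37804 + 15*√5/38 ≈ -37803.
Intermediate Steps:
b(Z, D) = D*√5 (b(Z, D) = √5*D = D*√5)
o(I) = 2 + 15*√5/I (o(I) = 3 - (I/I + (-15*√5)/I) = 3 - (1 - 15*√5/I) = 3 + (-1 + 15*√5/I) = 2 + 15*√5/I)
(g(-65) + o(38)) + r = (-20*(-65) + (2 + 15*√5/38)) - 39106 = (1300 + (2 + 15*√5*(1/38))) - 39106 = (1300 + (2 + 15*√5/38)) - 39106 = (1302 + 15*√5/38) - 39106 = -37804 + 15*√5/38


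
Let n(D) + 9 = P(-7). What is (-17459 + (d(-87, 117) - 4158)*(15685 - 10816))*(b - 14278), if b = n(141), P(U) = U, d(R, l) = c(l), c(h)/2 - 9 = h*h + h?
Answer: -1633342632446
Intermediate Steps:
c(h) = 18 + 2*h + 2*h² (c(h) = 18 + 2*(h*h + h) = 18 + 2*(h² + h) = 18 + 2*(h + h²) = 18 + (2*h + 2*h²) = 18 + 2*h + 2*h²)
d(R, l) = 18 + 2*l + 2*l²
n(D) = -16 (n(D) = -9 - 7 = -16)
b = -16
(-17459 + (d(-87, 117) - 4158)*(15685 - 10816))*(b - 14278) = (-17459 + ((18 + 2*117 + 2*117²) - 4158)*(15685 - 10816))*(-16 - 14278) = (-17459 + ((18 + 234 + 2*13689) - 4158)*4869)*(-14294) = (-17459 + ((18 + 234 + 27378) - 4158)*4869)*(-14294) = (-17459 + (27630 - 4158)*4869)*(-14294) = (-17459 + 23472*4869)*(-14294) = (-17459 + 114285168)*(-14294) = 114267709*(-14294) = -1633342632446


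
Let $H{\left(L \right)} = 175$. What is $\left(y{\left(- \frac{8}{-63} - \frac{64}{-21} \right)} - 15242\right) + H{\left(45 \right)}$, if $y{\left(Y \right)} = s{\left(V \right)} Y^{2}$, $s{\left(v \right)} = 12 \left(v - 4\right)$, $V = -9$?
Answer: $- \frac{22013641}{1323} \approx -16639.0$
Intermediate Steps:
$s{\left(v \right)} = -48 + 12 v$ ($s{\left(v \right)} = 12 \left(-4 + v\right) = -48 + 12 v$)
$y{\left(Y \right)} = - 156 Y^{2}$ ($y{\left(Y \right)} = \left(-48 + 12 \left(-9\right)\right) Y^{2} = \left(-48 - 108\right) Y^{2} = - 156 Y^{2}$)
$\left(y{\left(- \frac{8}{-63} - \frac{64}{-21} \right)} - 15242\right) + H{\left(45 \right)} = \left(- 156 \left(- \frac{8}{-63} - \frac{64}{-21}\right)^{2} - 15242\right) + 175 = \left(- 156 \left(\left(-8\right) \left(- \frac{1}{63}\right) - - \frac{64}{21}\right)^{2} - 15242\right) + 175 = \left(- 156 \left(\frac{8}{63} + \frac{64}{21}\right)^{2} - 15242\right) + 175 = \left(- 156 \left(\frac{200}{63}\right)^{2} - 15242\right) + 175 = \left(\left(-156\right) \frac{40000}{3969} - 15242\right) + 175 = \left(- \frac{2080000}{1323} - 15242\right) + 175 = - \frac{22245166}{1323} + 175 = - \frac{22013641}{1323}$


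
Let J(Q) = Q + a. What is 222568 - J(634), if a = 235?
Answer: 221699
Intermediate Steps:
J(Q) = 235 + Q (J(Q) = Q + 235 = 235 + Q)
222568 - J(634) = 222568 - (235 + 634) = 222568 - 1*869 = 222568 - 869 = 221699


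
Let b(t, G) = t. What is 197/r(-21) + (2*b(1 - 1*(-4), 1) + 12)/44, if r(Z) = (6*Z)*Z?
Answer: 760/1323 ≈ 0.57445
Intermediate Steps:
r(Z) = 6*Z²
197/r(-21) + (2*b(1 - 1*(-4), 1) + 12)/44 = 197/((6*(-21)²)) + (2*(1 - 1*(-4)) + 12)/44 = 197/((6*441)) + (2*(1 + 4) + 12)*(1/44) = 197/2646 + (2*5 + 12)*(1/44) = 197*(1/2646) + (10 + 12)*(1/44) = 197/2646 + 22*(1/44) = 197/2646 + ½ = 760/1323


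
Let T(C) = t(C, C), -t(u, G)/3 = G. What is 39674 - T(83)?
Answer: 39923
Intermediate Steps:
t(u, G) = -3*G
T(C) = -3*C
39674 - T(83) = 39674 - (-3)*83 = 39674 - 1*(-249) = 39674 + 249 = 39923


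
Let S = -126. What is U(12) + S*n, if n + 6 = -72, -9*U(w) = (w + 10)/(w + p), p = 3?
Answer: 1326758/135 ≈ 9827.8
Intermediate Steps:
U(w) = -(10 + w)/(9*(3 + w)) (U(w) = -(w + 10)/(9*(w + 3)) = -(10 + w)/(9*(3 + w)))
n = -78 (n = -6 - 72 = -78)
U(12) + S*n = (-10 - 1*12)/(9*(3 + 12)) - 126*(-78) = (⅑)*(-10 - 12)/15 + 9828 = (⅑)*(1/15)*(-22) + 9828 = -22/135 + 9828 = 1326758/135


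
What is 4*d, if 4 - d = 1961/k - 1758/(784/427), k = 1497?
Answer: 80493155/20958 ≈ 3840.7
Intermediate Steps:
d = 80493155/83832 (d = 4 - (1961/1497 - 1758/(784/427)) = 4 - (1961*(1/1497) - 1758/(784*(1/427))) = 4 - (1961/1497 - 1758/112/61) = 4 - (1961/1497 - 1758*61/112) = 4 - (1961/1497 - 53619/56) = 4 - 1*(-80157827/83832) = 4 + 80157827/83832 = 80493155/83832 ≈ 960.17)
4*d = 4*(80493155/83832) = 80493155/20958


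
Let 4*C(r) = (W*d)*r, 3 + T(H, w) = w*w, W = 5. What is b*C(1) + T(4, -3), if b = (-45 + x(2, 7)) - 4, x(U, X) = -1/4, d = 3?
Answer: -2859/16 ≈ -178.69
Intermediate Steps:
x(U, X) = -¼ (x(U, X) = -1*¼ = -¼)
T(H, w) = -3 + w² (T(H, w) = -3 + w*w = -3 + w²)
C(r) = 15*r/4 (C(r) = ((5*3)*r)/4 = (15*r)/4 = 15*r/4)
b = -197/4 (b = (-45 - ¼) - 4 = -181/4 - 4 = -197/4 ≈ -49.250)
b*C(1) + T(4, -3) = -2955/16 + (-3 + (-3)²) = -197/4*15/4 + (-3 + 9) = -2955/16 + 6 = -2859/16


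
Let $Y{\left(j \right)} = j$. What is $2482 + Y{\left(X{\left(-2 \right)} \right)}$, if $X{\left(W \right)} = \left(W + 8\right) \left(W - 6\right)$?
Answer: $2434$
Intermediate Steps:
$X{\left(W \right)} = \left(-6 + W\right) \left(8 + W\right)$ ($X{\left(W \right)} = \left(8 + W\right) \left(-6 + W\right) = \left(-6 + W\right) \left(8 + W\right)$)
$2482 + Y{\left(X{\left(-2 \right)} \right)} = 2482 + \left(-48 + \left(-2\right)^{2} + 2 \left(-2\right)\right) = 2482 - 48 = 2434$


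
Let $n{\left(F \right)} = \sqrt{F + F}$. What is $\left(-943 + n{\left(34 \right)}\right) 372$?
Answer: $-350796 + 744 \sqrt{17} \approx -3.4773 \cdot 10^{5}$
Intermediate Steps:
$n{\left(F \right)} = \sqrt{2} \sqrt{F}$ ($n{\left(F \right)} = \sqrt{2 F} = \sqrt{2} \sqrt{F}$)
$\left(-943 + n{\left(34 \right)}\right) 372 = \left(-943 + \sqrt{2} \sqrt{34}\right) 372 = \left(-943 + 2 \sqrt{17}\right) 372 = -350796 + 744 \sqrt{17}$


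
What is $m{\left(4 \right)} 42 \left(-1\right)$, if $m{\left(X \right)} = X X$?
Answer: $-672$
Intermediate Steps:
$m{\left(X \right)} = X^{2}$
$m{\left(4 \right)} 42 \left(-1\right) = 4^{2} \cdot 42 \left(-1\right) = 16 \cdot 42 \left(-1\right) = 672 \left(-1\right) = -672$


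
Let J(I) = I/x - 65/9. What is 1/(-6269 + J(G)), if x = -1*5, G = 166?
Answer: -45/283924 ≈ -0.00015849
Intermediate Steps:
x = -5
J(I) = -65/9 - I/5 (J(I) = I/(-5) - 65/9 = I*(-⅕) - 65*⅑ = -I/5 - 65/9 = -65/9 - I/5)
1/(-6269 + J(G)) = 1/(-6269 + (-65/9 - ⅕*166)) = 1/(-6269 + (-65/9 - 166/5)) = 1/(-6269 - 1819/45) = 1/(-283924/45) = -45/283924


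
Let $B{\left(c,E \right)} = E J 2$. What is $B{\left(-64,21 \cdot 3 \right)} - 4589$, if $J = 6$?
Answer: $-3833$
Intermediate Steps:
$B{\left(c,E \right)} = 12 E$ ($B{\left(c,E \right)} = E 6 \cdot 2 = 6 E 2 = 12 E$)
$B{\left(-64,21 \cdot 3 \right)} - 4589 = 12 \cdot 21 \cdot 3 - 4589 = 12 \cdot 63 - 4589 = 756 - 4589 = -3833$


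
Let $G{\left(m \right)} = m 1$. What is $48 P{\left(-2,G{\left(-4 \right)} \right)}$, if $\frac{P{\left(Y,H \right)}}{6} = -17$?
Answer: $-4896$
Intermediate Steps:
$G{\left(m \right)} = m$
$P{\left(Y,H \right)} = -102$ ($P{\left(Y,H \right)} = 6 \left(-17\right) = -102$)
$48 P{\left(-2,G{\left(-4 \right)} \right)} = 48 \left(-102\right) = -4896$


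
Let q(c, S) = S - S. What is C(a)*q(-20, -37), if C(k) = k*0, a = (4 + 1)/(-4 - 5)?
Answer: 0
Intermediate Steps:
q(c, S) = 0
a = -5/9 (a = 5/(-9) = 5*(-⅑) = -5/9 ≈ -0.55556)
C(k) = 0
C(a)*q(-20, -37) = 0*0 = 0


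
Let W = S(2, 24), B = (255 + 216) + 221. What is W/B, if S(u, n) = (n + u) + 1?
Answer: 27/692 ≈ 0.039017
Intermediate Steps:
B = 692 (B = 471 + 221 = 692)
S(u, n) = 1 + n + u
W = 27 (W = 1 + 24 + 2 = 27)
W/B = 27/692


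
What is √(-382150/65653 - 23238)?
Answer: 2*I*√25047055501573/65653 ≈ 152.46*I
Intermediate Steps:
√(-382150/65653 - 23238) = √(-1526026564/65653) = 2*I*√25047055501573/65653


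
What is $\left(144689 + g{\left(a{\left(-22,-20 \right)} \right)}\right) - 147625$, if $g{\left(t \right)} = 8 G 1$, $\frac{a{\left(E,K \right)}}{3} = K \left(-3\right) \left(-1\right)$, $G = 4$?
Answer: $-2904$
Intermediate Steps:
$a{\left(E,K \right)} = 9 K$ ($a{\left(E,K \right)} = 3 K \left(-3\right) \left(-1\right) = 3 - 3 K \left(-1\right) = 3 \cdot 3 K = 9 K$)
$g{\left(t \right)} = 32$ ($g{\left(t \right)} = 8 \cdot 4 \cdot 1 = 32 \cdot 1 = 32$)
$\left(144689 + g{\left(a{\left(-22,-20 \right)} \right)}\right) - 147625 = \left(144689 + 32\right) - 147625 = 144721 - 147625 = -2904$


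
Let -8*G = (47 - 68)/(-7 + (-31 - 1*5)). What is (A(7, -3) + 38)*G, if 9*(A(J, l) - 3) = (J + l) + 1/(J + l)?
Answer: -10451/4128 ≈ -2.5317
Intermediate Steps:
G = -21/344 (G = -(47 - 68)/(8*(-7 + (-31 - 1*5))) = -(-21)/(8*(-7 + (-31 - 5))) = -(-21)/(8*(-7 - 36)) = -(-21)/(8*(-43)) = -(-21)*(-1)/(8*43) = -⅛*21/43 = -21/344 ≈ -0.061046)
A(J, l) = 3 + J/9 + l/9 + 1/(9*(J + l)) (A(J, l) = 3 + ((J + l) + 1/(J + l))/9 = 3 + (J + l + 1/(J + l))/9 = 3 + (J/9 + l/9 + 1/(9*(J + l))) = 3 + J/9 + l/9 + 1/(9*(J + l)))
(A(7, -3) + 38)*G = ((1 + 7² + (-3)² + 27*7 + 27*(-3) + 2*7*(-3))/(9*(7 - 3)) + 38)*(-21/344) = ((⅑)*(1 + 49 + 9 + 189 - 81 - 42)/4 + 38)*(-21/344) = ((⅑)*(¼)*125 + 38)*(-21/344) = (125/36 + 38)*(-21/344) = (1493/36)*(-21/344) = -10451/4128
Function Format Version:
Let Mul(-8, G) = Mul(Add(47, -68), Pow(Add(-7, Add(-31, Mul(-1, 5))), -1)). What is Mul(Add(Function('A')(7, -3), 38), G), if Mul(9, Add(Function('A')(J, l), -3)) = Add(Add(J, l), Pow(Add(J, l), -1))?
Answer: Rational(-10451, 4128) ≈ -2.5317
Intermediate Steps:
G = Rational(-21, 344) (G = Mul(Rational(-1, 8), Mul(Add(47, -68), Pow(Add(-7, Add(-31, Mul(-1, 5))), -1))) = Mul(Rational(-1, 8), Mul(-21, Pow(Add(-7, Add(-31, -5)), -1))) = Mul(Rational(-1, 8), Mul(-21, Pow(Add(-7, -36), -1))) = Mul(Rational(-1, 8), Mul(-21, Pow(-43, -1))) = Mul(Rational(-1, 8), Mul(-21, Rational(-1, 43))) = Mul(Rational(-1, 8), Rational(21, 43)) = Rational(-21, 344) ≈ -0.061046)
Function('A')(J, l) = Add(3, Mul(Rational(1, 9), J), Mul(Rational(1, 9), l), Mul(Rational(1, 9), Pow(Add(J, l), -1))) (Function('A')(J, l) = Add(3, Mul(Rational(1, 9), Add(Add(J, l), Pow(Add(J, l), -1)))) = Add(3, Mul(Rational(1, 9), Add(J, l, Pow(Add(J, l), -1)))) = Add(3, Add(Mul(Rational(1, 9), J), Mul(Rational(1, 9), l), Mul(Rational(1, 9), Pow(Add(J, l), -1)))) = Add(3, Mul(Rational(1, 9), J), Mul(Rational(1, 9), l), Mul(Rational(1, 9), Pow(Add(J, l), -1))))
Mul(Add(Function('A')(7, -3), 38), G) = Mul(Add(Mul(Rational(1, 9), Pow(Add(7, -3), -1), Add(1, Pow(7, 2), Pow(-3, 2), Mul(27, 7), Mul(27, -3), Mul(2, 7, -3))), 38), Rational(-21, 344)) = Mul(Add(Mul(Rational(1, 9), Pow(4, -1), Add(1, 49, 9, 189, -81, -42)), 38), Rational(-21, 344)) = Mul(Add(Mul(Rational(1, 9), Rational(1, 4), 125), 38), Rational(-21, 344)) = Mul(Add(Rational(125, 36), 38), Rational(-21, 344)) = Mul(Rational(1493, 36), Rational(-21, 344)) = Rational(-10451, 4128)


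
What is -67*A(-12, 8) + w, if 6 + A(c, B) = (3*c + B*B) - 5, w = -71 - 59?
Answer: -1269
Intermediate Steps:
w = -130
A(c, B) = -11 + B² + 3*c (A(c, B) = -6 + ((3*c + B*B) - 5) = -6 + ((3*c + B²) - 5) = -6 + ((B² + 3*c) - 5) = -6 + (-5 + B² + 3*c) = -11 + B² + 3*c)
-67*A(-12, 8) + w = -67*(-11 + 8² + 3*(-12)) - 130 = -67*(-11 + 64 - 36) - 130 = -67*17 - 130 = -1139 - 130 = -1269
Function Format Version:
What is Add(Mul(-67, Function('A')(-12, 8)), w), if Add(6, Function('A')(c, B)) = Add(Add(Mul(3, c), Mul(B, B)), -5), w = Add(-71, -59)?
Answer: -1269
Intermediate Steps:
w = -130
Function('A')(c, B) = Add(-11, Pow(B, 2), Mul(3, c)) (Function('A')(c, B) = Add(-6, Add(Add(Mul(3, c), Mul(B, B)), -5)) = Add(-6, Add(Add(Mul(3, c), Pow(B, 2)), -5)) = Add(-6, Add(Add(Pow(B, 2), Mul(3, c)), -5)) = Add(-6, Add(-5, Pow(B, 2), Mul(3, c))) = Add(-11, Pow(B, 2), Mul(3, c)))
Add(Mul(-67, Function('A')(-12, 8)), w) = Add(Mul(-67, Add(-11, Pow(8, 2), Mul(3, -12))), -130) = Add(Mul(-67, Add(-11, 64, -36)), -130) = Add(Mul(-67, 17), -130) = Add(-1139, -130) = -1269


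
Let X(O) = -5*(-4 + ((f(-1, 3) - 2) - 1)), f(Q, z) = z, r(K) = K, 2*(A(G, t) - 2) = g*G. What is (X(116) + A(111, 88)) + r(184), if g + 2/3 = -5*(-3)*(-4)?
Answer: -3161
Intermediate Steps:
g = -182/3 (g = -⅔ - 5*(-3)*(-4) = -⅔ + 15*(-4) = -⅔ - 60 = -182/3 ≈ -60.667)
A(G, t) = 2 - 91*G/3 (A(G, t) = 2 + (-182*G/3)/2 = 2 - 91*G/3)
X(O) = 20 (X(O) = -5*(-4 + ((3 - 2) - 1)) = -5*(-4 + (1 - 1)) = -5*(-4 + 0) = -5*(-4) = 20)
(X(116) + A(111, 88)) + r(184) = (20 + (2 - 91/3*111)) + 184 = (20 + (2 - 3367)) + 184 = (20 - 3365) + 184 = -3345 + 184 = -3161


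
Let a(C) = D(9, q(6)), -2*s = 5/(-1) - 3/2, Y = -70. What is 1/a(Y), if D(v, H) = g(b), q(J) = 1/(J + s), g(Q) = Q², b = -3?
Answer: ⅑ ≈ 0.11111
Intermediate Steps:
s = 13/4 (s = -(5/(-1) - 3/2)/2 = -(5*(-1) - 3*½)/2 = -(-5 - 3/2)/2 = -½*(-13/2) = 13/4 ≈ 3.2500)
q(J) = 1/(13/4 + J) (q(J) = 1/(J + 13/4) = 1/(13/4 + J))
D(v, H) = 9 (D(v, H) = (-3)² = 9)
a(C) = 9
1/a(Y) = 1/9 = ⅑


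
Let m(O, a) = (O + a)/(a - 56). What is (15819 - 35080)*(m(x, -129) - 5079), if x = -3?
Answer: 18095382063/185 ≈ 9.7813e+7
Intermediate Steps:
m(O, a) = (O + a)/(-56 + a)
(15819 - 35080)*(m(x, -129) - 5079) = (15819 - 35080)*((-3 - 129)/(-56 - 129) - 5079) = -19261*(-132/(-185) - 5079) = -19261*(-1/185*(-132) - 5079) = -19261*(132/185 - 5079) = -19261*(-939483/185) = 18095382063/185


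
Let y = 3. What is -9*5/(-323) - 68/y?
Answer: -21829/969 ≈ -22.527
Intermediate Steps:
-9*5/(-323) - 68/y = -9*5/(-323) - 68/3 = -45*(-1/323) - 68*⅓ = 45/323 - 68/3 = -21829/969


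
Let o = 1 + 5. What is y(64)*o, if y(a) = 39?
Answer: 234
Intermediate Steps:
o = 6
y(64)*o = 39*6 = 234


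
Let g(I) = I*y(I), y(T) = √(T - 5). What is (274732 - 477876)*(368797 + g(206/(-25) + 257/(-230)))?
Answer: -74918897768 + 546508146*I*√759506/66125 ≈ -7.4919e+10 + 7.2027e+6*I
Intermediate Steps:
y(T) = √(-5 + T)
g(I) = I*√(-5 + I)
(274732 - 477876)*(368797 + g(206/(-25) + 257/(-230))) = (274732 - 477876)*(368797 + (206/(-25) + 257/(-230))*√(-5 + (206/(-25) + 257/(-230)))) = -203144*(368797 + (206*(-1/25) + 257*(-1/230))*√(-5 + (206*(-1/25) + 257*(-1/230)))) = -203144*(368797 + (-206/25 - 257/230)*√(-5 + (-206/25 - 257/230))) = -203144*(368797 - 10761*√(-5 - 10761/1150)/1150) = -203144*(368797 - 10761*I*√759506/264500) = -74918897768 + 546508146*I*√759506/66125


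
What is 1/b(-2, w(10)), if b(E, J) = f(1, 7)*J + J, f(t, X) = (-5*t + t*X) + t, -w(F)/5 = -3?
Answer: 1/60 ≈ 0.016667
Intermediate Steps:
w(F) = 15 (w(F) = -5*(-3) = 15)
f(t, X) = -4*t + X*t (f(t, X) = (-5*t + X*t) + t = -4*t + X*t)
b(E, J) = 4*J (b(E, J) = (1*(-4 + 7))*J + J = (1*3)*J + J = 3*J + J = 4*J)
1/b(-2, w(10)) = 1/(4*15) = 1/60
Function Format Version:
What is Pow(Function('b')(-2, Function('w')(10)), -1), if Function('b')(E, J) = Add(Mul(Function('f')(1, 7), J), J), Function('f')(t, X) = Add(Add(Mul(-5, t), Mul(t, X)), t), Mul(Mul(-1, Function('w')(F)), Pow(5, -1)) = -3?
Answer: Rational(1, 60) ≈ 0.016667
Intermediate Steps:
Function('w')(F) = 15 (Function('w')(F) = Mul(-5, -3) = 15)
Function('f')(t, X) = Add(Mul(-4, t), Mul(X, t)) (Function('f')(t, X) = Add(Add(Mul(-5, t), Mul(X, t)), t) = Add(Mul(-4, t), Mul(X, t)))
Function('b')(E, J) = Mul(4, J) (Function('b')(E, J) = Add(Mul(Mul(1, Add(-4, 7)), J), J) = Add(Mul(Mul(1, 3), J), J) = Add(Mul(3, J), J) = Mul(4, J))
Pow(Function('b')(-2, Function('w')(10)), -1) = Pow(Mul(4, 15), -1) = Pow(60, -1) = Rational(1, 60)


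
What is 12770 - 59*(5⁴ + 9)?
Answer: -24636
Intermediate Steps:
12770 - 59*(5⁴ + 9) = 12770 - 59*(625 + 9) = 12770 - 59*634 = 12770 - 37406 = -24636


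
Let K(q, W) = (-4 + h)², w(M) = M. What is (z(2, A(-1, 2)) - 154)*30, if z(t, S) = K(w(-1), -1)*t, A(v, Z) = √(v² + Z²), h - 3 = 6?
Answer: -3120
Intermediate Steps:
h = 9 (h = 3 + 6 = 9)
K(q, W) = 25 (K(q, W) = (-4 + 9)² = 5² = 25)
A(v, Z) = √(Z² + v²)
z(t, S) = 25*t
(z(2, A(-1, 2)) - 154)*30 = (25*2 - 154)*30 = (50 - 154)*30 = -104*30 = -3120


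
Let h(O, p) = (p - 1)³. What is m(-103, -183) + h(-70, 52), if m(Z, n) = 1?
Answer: 132652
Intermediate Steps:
h(O, p) = (-1 + p)³
m(-103, -183) + h(-70, 52) = 1 + (-1 + 52)³ = 1 + 51³ = 1 + 132651 = 132652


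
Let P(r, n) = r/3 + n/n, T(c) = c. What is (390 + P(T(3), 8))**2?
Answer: 153664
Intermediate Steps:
P(r, n) = 1 + r/3 (P(r, n) = r*(1/3) + 1 = r/3 + 1 = 1 + r/3)
(390 + P(T(3), 8))**2 = (390 + (1 + (1/3)*3))**2 = (390 + (1 + 1))**2 = (390 + 2)**2 = 392**2 = 153664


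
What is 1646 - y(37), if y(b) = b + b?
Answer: 1572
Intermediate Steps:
y(b) = 2*b
1646 - y(37) = 1646 - 2*37 = 1646 - 1*74 = 1646 - 74 = 1572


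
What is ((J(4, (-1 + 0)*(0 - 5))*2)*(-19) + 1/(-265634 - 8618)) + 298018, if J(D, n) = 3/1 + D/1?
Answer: 81659081503/274252 ≈ 2.9775e+5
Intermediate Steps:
J(D, n) = 3 + D (J(D, n) = 3*1 + D*1 = 3 + D)
((J(4, (-1 + 0)*(0 - 5))*2)*(-19) + 1/(-265634 - 8618)) + 298018 = (((3 + 4)*2)*(-19) + 1/(-265634 - 8618)) + 298018 = ((7*2)*(-19) + 1/(-274252)) + 298018 = (14*(-19) - 1/274252) + 298018 = (-266 - 1/274252) + 298018 = -72951033/274252 + 298018 = 81659081503/274252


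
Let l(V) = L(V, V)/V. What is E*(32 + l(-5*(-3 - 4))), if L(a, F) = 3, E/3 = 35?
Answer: 3369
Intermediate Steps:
E = 105 (E = 3*35 = 105)
l(V) = 3/V
E*(32 + l(-5*(-3 - 4))) = 105*(32 + 3/((-5*(-3 - 4)))) = 105*(32 + 3/((-5*(-7)))) = 105*(32 + 3/35) = 105*(1123/35) = 3369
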